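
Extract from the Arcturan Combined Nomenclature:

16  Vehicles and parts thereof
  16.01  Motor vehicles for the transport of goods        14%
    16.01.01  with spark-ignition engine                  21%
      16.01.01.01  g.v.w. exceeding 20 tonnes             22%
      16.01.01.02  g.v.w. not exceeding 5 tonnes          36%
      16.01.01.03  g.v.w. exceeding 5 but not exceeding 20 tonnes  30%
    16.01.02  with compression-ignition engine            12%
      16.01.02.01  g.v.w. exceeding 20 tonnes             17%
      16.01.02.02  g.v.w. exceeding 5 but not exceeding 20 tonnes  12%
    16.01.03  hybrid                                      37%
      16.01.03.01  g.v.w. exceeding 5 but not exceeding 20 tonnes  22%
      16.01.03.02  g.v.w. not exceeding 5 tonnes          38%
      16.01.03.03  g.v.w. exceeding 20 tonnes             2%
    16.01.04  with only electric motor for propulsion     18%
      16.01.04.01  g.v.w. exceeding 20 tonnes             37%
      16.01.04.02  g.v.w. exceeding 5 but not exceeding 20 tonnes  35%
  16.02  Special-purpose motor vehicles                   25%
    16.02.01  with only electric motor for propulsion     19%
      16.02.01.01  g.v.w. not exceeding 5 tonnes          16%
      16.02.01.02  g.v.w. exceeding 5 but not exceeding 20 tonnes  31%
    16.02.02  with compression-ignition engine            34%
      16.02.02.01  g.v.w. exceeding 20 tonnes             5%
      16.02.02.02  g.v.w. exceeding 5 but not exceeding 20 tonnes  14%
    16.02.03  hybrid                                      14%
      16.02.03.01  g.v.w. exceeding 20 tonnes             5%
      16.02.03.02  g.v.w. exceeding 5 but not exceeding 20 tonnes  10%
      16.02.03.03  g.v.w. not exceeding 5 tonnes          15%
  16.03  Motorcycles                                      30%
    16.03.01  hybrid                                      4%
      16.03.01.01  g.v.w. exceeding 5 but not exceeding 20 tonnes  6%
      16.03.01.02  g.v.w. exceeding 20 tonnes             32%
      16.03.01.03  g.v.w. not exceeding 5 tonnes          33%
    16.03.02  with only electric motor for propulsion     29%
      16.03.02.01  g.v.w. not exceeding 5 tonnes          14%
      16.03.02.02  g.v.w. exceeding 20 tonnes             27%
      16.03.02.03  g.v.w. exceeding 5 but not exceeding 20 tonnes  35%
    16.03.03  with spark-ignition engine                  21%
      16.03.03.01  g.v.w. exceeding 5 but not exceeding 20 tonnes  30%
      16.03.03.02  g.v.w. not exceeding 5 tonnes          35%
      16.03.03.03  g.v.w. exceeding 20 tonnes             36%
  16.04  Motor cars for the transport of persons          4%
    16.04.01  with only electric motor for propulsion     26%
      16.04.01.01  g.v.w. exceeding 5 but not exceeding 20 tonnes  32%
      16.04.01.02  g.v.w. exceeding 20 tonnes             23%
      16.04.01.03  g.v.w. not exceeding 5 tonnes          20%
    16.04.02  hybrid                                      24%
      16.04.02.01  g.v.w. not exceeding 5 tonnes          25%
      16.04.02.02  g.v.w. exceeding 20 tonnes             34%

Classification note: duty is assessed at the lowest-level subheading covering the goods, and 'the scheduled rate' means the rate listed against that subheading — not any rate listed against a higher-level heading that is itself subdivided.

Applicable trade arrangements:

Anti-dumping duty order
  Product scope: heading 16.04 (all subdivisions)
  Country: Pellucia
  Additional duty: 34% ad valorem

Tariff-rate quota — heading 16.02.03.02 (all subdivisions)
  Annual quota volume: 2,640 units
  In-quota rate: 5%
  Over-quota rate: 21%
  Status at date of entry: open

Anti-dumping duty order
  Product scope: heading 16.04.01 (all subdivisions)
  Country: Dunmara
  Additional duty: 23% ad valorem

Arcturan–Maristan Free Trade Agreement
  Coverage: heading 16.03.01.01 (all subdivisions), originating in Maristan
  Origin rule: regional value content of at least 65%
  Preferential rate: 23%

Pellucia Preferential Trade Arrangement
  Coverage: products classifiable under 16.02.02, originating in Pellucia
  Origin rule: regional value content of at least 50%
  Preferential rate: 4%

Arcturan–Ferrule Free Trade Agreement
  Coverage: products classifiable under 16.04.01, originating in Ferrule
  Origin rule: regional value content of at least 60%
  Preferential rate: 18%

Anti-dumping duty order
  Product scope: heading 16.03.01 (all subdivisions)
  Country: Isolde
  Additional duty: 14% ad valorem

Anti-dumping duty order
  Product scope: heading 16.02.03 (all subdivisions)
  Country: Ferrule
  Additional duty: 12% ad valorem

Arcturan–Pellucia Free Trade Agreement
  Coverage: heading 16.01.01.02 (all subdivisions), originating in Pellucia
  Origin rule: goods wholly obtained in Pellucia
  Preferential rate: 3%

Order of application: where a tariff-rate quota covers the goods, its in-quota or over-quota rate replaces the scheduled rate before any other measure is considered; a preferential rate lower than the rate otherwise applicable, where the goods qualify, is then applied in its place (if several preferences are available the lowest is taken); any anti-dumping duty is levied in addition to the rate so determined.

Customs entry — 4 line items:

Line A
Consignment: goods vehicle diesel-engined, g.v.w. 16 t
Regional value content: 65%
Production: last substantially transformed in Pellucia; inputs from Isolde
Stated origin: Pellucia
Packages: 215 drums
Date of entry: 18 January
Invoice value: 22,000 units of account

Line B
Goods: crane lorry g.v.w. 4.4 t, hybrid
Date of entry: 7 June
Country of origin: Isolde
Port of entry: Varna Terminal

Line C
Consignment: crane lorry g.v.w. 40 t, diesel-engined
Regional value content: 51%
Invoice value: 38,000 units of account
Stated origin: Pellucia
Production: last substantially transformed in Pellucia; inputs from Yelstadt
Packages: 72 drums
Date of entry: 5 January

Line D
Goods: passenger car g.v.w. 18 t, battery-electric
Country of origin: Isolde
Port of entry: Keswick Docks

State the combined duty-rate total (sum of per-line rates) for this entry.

Line A: goods vehicle → 16.01; diesel-engined → 16.01.02; g.v.w. 16 t → 16.01.02.02. Scheduled 12%. Pellucia agreement on 16.02.02: 16.01.02.02 not covered; Pellucia agreement on 16.01.01.02: 16.01.02.02 not covered. → 12%.
Line B: crane lorry → 16.02; hybrid → 16.02.03; g.v.w. 4.4 t → 16.02.03.03. Scheduled 15%. No special measure applies. → 15%.
Line C: crane lorry → 16.02; diesel-engined → 16.02.02; g.v.w. 40 t → 16.02.02.01. Scheduled 5%. Pellucia agreement on 16.02.02: RVC ≥ 50% → 4% available; Pellucia agreement on 16.01.01.02: 16.02.02.01 not covered; preferential 4%. → 4%.
Line D: passenger car → 16.04; battery-electric → 16.04.01; g.v.w. 18 t → 16.04.01.01. Scheduled 32%. No special measure applies. → 32%.
Sum: 12% + 15% + 4% + 32% = 63%.

63%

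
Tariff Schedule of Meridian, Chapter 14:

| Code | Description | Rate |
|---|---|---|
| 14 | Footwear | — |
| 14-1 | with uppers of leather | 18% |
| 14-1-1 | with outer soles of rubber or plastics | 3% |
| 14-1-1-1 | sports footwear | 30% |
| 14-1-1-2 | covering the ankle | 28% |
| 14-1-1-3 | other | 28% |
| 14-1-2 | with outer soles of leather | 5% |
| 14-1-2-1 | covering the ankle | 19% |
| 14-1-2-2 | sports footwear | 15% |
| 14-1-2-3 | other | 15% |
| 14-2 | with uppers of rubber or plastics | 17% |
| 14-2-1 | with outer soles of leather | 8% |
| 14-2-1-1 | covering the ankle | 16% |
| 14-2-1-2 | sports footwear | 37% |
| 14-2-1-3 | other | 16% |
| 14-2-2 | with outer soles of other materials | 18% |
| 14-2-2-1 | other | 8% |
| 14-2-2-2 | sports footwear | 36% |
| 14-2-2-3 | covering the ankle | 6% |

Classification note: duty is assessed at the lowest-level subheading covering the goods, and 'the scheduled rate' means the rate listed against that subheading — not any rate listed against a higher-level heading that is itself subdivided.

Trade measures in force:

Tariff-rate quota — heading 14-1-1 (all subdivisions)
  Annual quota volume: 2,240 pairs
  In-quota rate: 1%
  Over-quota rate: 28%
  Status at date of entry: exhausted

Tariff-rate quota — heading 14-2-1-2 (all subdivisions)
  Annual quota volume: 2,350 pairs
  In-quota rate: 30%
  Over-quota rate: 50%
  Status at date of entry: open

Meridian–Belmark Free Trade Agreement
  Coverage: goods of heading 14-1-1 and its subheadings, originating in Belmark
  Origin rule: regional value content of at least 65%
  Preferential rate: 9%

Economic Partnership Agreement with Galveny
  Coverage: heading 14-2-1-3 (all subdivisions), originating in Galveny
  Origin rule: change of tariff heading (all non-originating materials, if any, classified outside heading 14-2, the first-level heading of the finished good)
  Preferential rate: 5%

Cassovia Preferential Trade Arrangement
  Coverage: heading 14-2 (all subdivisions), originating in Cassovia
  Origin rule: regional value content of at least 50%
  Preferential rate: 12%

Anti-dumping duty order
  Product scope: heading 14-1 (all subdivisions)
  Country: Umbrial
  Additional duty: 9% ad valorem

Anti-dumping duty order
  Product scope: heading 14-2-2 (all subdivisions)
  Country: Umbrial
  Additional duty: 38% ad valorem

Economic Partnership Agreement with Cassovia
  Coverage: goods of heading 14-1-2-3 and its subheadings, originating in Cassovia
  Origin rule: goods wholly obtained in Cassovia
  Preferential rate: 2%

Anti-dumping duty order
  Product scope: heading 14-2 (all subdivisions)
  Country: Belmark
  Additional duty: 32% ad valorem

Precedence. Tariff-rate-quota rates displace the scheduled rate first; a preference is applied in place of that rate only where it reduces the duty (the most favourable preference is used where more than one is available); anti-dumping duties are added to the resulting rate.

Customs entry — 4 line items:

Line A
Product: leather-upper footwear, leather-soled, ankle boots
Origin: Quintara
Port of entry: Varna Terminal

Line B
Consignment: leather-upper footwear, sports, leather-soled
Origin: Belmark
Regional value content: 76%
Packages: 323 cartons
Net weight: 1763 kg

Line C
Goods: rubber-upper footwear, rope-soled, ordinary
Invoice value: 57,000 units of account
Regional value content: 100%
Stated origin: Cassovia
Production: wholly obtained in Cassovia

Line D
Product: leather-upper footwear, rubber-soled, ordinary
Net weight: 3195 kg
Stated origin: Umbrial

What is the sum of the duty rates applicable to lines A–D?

79%

Line A: leather-upper → 14-1; leather-soled → 14-1-2; ankle boots → 14-1-2-1. Scheduled 19%. No special measure applies. → 19%.
Line B: leather-upper → 14-1; leather-soled → 14-1-2; sports → 14-1-2-2. Scheduled 15%. Belmark agreement on 14-1-1: 14-1-2-2 not covered. → 15%.
Line C: rubber-upper → 14-2; rope-soled → 14-2-2; ordinary → 14-2-2-1. Scheduled 8%. Cassovia agreement on 14-2: RVC ≥ 50% → 12% available; Cassovia agreement on 14-1-2-3: 14-2-2-1 not covered; preference 12% not lower than 8% → no reduction. → 8%.
Line D: leather-upper → 14-1; rubber-soled → 14-1-1; ordinary → 14-1-1-3. Scheduled 28%. quota on 14-1-1 exhausted → over-quota 28%; anti-dumping (Umbrial, 14-1): +9%; total 28% + 9% = 37%. → 37%.
Sum: 19% + 15% + 8% + 37% = 79%.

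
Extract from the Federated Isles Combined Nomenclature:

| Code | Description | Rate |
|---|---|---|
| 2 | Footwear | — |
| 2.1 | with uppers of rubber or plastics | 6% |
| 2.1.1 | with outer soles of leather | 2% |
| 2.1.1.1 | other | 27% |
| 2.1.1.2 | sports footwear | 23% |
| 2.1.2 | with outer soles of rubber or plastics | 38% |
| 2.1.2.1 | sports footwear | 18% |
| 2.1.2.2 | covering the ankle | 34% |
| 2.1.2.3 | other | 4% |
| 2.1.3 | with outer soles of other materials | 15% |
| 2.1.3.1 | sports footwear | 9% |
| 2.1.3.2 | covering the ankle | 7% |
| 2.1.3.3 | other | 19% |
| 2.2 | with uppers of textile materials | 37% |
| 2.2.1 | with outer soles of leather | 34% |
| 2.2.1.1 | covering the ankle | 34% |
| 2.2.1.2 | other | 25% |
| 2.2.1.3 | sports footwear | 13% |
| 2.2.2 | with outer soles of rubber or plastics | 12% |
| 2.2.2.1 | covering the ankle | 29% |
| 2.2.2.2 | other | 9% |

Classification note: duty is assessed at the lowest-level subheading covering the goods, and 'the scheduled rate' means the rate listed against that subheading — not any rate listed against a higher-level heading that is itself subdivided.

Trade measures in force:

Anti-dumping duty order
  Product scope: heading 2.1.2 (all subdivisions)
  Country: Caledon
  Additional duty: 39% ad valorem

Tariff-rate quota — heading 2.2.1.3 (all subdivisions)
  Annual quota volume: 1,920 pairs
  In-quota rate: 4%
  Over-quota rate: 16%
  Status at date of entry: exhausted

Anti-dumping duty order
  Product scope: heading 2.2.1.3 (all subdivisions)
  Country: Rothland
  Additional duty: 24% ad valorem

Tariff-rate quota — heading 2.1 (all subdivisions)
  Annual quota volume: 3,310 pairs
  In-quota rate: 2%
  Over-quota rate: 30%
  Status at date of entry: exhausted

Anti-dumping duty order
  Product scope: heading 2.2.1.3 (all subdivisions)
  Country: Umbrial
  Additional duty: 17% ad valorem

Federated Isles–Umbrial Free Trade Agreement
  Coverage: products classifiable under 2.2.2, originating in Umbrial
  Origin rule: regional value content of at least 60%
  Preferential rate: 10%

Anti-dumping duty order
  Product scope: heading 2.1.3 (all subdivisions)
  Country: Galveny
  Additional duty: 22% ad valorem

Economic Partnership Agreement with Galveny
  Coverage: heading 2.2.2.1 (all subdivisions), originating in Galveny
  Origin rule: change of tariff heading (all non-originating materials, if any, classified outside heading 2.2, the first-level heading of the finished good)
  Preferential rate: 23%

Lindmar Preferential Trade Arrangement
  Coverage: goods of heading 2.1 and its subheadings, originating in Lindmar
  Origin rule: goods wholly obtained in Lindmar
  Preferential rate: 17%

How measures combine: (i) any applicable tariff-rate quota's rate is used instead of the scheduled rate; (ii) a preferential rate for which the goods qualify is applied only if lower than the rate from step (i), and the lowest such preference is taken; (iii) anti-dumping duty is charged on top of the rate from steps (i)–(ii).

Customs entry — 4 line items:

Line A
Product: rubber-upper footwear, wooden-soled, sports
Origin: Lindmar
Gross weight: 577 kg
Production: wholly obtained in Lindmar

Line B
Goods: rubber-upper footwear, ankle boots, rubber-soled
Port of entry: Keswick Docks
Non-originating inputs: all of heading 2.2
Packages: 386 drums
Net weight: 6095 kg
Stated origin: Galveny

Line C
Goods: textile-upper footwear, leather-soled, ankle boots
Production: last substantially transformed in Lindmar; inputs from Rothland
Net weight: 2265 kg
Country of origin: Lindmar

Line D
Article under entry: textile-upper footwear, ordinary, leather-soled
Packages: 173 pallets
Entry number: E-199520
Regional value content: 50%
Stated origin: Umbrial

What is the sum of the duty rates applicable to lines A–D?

Line A: rubber-upper → 2.1; wooden-soled → 2.1.3; sports → 2.1.3.1. Scheduled 9%. quota on 2.1 exhausted → over-quota 30%; Lindmar agreement on 2.1: wholly obtained → 17% available; preferential 17%. → 17%.
Line B: rubber-upper → 2.1; rubber-soled → 2.1.2; ankle boots → 2.1.2.2. Scheduled 34%. quota on 2.1 exhausted → over-quota 30%; Galveny agreement on 2.2.2.1: 2.1.2.2 not covered. → 30%.
Line C: textile-upper → 2.2; leather-soled → 2.2.1; ankle boots → 2.2.1.1. Scheduled 34%. Lindmar agreement on 2.1: 2.2.1.1 not covered. → 34%.
Line D: textile-upper → 2.2; leather-soled → 2.2.1; ordinary → 2.2.1.2. Scheduled 25%. Umbrial agreement on 2.2.2: 2.2.1.2 not covered. → 25%.
Sum: 17% + 30% + 34% + 25% = 106%.

106%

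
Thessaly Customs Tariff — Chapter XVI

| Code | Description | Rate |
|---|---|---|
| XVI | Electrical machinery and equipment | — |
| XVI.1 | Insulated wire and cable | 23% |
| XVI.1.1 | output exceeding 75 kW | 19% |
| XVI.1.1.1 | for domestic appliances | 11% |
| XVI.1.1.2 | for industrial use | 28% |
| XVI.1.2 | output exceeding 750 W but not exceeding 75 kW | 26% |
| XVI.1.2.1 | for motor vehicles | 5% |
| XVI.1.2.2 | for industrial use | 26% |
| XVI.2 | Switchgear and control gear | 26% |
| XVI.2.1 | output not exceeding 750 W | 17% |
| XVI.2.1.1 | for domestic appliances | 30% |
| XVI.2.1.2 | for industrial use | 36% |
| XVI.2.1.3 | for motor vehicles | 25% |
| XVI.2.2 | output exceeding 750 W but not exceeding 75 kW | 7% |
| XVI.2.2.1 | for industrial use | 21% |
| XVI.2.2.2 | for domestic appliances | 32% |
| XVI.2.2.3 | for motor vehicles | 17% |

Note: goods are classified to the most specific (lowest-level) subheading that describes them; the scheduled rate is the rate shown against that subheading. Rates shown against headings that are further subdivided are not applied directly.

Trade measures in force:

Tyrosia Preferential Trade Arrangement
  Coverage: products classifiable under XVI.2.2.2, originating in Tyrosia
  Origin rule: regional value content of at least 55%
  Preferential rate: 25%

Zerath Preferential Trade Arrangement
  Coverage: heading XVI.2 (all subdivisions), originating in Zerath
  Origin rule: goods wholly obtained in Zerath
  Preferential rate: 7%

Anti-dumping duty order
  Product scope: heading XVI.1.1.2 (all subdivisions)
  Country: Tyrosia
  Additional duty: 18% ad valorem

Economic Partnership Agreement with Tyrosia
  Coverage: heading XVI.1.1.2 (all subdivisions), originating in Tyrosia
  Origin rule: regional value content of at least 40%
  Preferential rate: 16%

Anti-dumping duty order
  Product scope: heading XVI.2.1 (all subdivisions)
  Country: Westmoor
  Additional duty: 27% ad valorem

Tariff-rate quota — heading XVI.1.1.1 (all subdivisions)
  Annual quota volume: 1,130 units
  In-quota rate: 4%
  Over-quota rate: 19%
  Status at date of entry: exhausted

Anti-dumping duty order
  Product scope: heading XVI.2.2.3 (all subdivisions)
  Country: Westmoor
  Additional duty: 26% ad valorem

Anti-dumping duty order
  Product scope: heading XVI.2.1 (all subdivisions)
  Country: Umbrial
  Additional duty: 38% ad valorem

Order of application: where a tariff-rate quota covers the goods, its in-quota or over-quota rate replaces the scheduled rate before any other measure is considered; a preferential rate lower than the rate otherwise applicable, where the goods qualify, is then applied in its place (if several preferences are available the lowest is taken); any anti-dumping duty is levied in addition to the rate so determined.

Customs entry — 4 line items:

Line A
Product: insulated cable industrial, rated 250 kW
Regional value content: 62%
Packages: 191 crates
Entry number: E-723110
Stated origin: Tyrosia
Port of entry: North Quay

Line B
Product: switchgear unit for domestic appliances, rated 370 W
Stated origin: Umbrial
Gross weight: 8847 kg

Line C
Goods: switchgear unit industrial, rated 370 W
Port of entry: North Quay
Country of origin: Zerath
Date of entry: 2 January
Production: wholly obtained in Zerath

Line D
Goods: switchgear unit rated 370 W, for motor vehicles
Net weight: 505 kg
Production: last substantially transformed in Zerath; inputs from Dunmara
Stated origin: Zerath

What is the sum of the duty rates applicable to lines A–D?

134%

Line A: insulated cable → XVI.1; rated 250 kW → XVI.1.1; industrial → XVI.1.1.2. Scheduled 28%. Tyrosia agreement on XVI.2.2.2: XVI.1.1.2 not covered; Tyrosia agreement on XVI.1.1.2: RVC ≥ 40% → 16% available; preferential 16%; anti-dumping (Tyrosia, XVI.1.1.2): +18%; total 16% + 18% = 34%. → 34%.
Line B: switchgear unit → XVI.2; rated 370 W → XVI.2.1; for domestic appliances → XVI.2.1.1. Scheduled 30%. anti-dumping (Umbrial, XVI.2.1): +38%; total 30% + 38% = 68%. → 68%.
Line C: switchgear unit → XVI.2; rated 370 W → XVI.2.1; industrial → XVI.2.1.2. Scheduled 36%. Zerath agreement on XVI.2: wholly obtained → 7% available; preferential 7%. → 7%.
Line D: switchgear unit → XVI.2; rated 370 W → XVI.2.1; for motor vehicles → XVI.2.1.3. Scheduled 25%. Zerath agreement on XVI.2: not wholly obtained. → 25%.
Sum: 34% + 68% + 7% + 25% = 134%.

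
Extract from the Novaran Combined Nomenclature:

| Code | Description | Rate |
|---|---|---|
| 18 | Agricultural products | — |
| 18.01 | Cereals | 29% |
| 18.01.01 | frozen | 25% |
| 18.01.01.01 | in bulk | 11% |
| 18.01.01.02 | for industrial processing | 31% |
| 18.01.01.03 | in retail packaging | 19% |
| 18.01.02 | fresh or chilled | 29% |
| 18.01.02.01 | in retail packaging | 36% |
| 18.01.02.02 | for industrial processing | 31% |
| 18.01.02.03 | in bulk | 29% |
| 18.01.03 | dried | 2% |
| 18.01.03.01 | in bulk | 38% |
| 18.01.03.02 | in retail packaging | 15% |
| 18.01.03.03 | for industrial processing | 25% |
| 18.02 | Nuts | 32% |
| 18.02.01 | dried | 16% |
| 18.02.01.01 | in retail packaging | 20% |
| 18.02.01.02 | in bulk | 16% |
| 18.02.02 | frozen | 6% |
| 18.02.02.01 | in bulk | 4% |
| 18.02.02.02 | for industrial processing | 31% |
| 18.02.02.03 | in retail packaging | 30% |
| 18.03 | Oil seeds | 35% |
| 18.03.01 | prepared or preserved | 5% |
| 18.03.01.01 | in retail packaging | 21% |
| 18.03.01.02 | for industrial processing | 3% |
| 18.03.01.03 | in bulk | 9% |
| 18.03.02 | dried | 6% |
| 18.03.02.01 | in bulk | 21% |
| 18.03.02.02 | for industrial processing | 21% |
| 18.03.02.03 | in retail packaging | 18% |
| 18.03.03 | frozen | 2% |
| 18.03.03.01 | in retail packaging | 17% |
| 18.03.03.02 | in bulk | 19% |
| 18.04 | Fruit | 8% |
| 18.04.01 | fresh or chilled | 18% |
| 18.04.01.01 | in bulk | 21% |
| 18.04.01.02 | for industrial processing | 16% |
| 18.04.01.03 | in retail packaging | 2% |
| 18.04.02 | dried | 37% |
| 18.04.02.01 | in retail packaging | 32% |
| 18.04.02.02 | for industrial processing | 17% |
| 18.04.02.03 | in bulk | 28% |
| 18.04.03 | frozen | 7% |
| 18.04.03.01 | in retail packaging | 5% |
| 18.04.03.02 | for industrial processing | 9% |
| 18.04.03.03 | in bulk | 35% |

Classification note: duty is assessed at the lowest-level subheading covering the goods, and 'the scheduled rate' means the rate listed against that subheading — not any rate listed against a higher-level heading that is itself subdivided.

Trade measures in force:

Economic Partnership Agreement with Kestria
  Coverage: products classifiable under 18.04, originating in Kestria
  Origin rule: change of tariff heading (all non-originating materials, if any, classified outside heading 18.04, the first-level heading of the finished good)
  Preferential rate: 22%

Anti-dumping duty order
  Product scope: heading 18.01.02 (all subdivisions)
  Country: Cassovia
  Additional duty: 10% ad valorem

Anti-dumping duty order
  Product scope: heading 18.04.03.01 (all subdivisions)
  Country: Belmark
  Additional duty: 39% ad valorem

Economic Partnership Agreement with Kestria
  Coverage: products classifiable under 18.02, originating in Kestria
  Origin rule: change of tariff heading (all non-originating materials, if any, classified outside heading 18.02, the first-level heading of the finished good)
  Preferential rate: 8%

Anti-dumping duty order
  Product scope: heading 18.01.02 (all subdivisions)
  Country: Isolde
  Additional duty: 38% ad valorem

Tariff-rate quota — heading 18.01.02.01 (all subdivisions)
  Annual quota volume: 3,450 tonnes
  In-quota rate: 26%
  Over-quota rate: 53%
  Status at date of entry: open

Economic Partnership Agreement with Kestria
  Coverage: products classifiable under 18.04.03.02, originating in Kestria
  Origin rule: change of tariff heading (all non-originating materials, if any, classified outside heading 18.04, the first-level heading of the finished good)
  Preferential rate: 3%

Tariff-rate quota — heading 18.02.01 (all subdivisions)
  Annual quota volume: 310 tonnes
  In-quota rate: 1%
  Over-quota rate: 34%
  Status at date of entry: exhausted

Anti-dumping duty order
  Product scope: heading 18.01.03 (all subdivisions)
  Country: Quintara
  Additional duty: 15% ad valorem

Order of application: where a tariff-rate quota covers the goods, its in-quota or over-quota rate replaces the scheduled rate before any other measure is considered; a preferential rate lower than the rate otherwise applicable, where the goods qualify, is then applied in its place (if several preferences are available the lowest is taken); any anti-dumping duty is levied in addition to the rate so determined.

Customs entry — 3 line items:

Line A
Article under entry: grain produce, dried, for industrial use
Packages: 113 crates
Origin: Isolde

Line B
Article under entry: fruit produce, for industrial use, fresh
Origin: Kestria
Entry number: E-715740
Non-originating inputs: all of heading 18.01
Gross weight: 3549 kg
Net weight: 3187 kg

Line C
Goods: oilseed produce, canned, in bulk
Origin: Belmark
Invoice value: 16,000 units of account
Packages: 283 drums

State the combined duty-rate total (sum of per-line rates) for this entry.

Line A: grain → 18.01; dried → 18.01.03; for industrial use → 18.01.03.03. Scheduled 25%. No special measure applies. → 25%.
Line B: fruit → 18.04; fresh → 18.04.01; for industrial use → 18.04.01.02. Scheduled 16%. Kestria agreement on 18.04: CTH met → 22% available; Kestria agreement on 18.02: 18.04.01.02 not covered; Kestria agreement on 18.04.03.02: 18.04.01.02 not covered; preference 22% not lower than 16% → no reduction. → 16%.
Line C: oilseed → 18.03; canned → 18.03.01; in bulk → 18.03.01.03. Scheduled 9%. No special measure applies. → 9%.
Sum: 25% + 16% + 9% = 50%.

50%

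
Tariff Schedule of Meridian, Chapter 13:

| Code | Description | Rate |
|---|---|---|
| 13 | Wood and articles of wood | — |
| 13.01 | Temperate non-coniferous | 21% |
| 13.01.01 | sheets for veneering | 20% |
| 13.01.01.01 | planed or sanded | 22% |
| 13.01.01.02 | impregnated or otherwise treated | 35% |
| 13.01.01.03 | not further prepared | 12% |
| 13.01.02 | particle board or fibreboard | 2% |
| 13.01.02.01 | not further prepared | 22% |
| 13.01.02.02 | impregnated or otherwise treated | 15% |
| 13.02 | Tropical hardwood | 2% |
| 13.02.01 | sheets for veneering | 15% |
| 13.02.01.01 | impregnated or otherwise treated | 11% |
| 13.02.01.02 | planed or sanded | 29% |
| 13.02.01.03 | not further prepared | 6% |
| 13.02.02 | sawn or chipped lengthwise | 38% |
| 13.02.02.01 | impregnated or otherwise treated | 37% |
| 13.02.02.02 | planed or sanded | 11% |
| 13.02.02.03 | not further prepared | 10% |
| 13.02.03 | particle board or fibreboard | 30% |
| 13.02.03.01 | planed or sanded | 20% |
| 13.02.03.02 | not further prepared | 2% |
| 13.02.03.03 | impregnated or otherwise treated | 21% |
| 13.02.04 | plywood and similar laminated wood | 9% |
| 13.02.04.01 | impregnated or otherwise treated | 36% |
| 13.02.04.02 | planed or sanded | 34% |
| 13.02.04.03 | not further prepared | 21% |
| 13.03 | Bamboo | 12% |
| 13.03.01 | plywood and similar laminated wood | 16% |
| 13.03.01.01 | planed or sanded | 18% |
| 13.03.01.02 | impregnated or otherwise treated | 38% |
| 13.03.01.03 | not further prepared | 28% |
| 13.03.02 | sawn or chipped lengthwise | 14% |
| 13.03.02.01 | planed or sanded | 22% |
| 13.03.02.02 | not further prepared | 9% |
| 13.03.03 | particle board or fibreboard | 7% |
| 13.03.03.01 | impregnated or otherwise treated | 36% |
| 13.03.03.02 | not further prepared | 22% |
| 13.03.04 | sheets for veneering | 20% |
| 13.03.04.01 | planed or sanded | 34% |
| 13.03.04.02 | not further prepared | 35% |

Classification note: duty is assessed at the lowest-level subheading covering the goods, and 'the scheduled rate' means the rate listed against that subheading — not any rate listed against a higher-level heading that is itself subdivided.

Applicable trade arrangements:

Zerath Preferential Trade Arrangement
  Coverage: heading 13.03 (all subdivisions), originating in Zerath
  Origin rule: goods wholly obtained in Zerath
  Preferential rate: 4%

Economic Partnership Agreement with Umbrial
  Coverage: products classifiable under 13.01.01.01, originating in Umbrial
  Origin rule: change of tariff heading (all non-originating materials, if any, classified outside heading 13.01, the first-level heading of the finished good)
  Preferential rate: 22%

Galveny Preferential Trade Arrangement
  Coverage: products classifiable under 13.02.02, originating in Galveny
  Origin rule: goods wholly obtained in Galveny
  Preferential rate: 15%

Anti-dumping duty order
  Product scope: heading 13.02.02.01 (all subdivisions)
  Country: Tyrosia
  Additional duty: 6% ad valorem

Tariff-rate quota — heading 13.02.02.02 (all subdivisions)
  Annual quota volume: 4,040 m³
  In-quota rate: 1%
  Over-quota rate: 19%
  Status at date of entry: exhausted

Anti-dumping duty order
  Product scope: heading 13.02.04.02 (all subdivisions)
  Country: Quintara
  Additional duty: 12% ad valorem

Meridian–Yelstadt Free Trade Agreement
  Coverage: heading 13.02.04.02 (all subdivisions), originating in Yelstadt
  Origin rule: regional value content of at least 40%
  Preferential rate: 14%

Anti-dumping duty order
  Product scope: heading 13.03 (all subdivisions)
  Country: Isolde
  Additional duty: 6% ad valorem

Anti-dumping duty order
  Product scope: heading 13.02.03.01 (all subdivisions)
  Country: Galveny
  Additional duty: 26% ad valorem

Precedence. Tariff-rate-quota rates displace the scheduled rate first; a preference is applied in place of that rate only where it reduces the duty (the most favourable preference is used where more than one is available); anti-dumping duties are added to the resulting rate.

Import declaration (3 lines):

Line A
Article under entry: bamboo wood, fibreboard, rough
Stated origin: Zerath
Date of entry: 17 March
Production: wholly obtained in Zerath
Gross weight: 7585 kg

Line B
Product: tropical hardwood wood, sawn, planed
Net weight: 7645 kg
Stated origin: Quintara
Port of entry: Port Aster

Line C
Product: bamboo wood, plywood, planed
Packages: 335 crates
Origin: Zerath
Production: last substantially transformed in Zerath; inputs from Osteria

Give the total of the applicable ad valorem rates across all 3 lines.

Line A: bamboo → 13.03; fibreboard → 13.03.03; rough → 13.03.03.02. Scheduled 22%. Zerath agreement on 13.03: wholly obtained → 4% available; preferential 4%. → 4%.
Line B: tropical hardwood → 13.02; sawn → 13.02.02; planed → 13.02.02.02. Scheduled 11%. quota on 13.02.02.02 exhausted → over-quota 19%. → 19%.
Line C: bamboo → 13.03; plywood → 13.03.01; planed → 13.03.01.01. Scheduled 18%. Zerath agreement on 13.03: not wholly obtained. → 18%.
Sum: 4% + 19% + 18% = 41%.

41%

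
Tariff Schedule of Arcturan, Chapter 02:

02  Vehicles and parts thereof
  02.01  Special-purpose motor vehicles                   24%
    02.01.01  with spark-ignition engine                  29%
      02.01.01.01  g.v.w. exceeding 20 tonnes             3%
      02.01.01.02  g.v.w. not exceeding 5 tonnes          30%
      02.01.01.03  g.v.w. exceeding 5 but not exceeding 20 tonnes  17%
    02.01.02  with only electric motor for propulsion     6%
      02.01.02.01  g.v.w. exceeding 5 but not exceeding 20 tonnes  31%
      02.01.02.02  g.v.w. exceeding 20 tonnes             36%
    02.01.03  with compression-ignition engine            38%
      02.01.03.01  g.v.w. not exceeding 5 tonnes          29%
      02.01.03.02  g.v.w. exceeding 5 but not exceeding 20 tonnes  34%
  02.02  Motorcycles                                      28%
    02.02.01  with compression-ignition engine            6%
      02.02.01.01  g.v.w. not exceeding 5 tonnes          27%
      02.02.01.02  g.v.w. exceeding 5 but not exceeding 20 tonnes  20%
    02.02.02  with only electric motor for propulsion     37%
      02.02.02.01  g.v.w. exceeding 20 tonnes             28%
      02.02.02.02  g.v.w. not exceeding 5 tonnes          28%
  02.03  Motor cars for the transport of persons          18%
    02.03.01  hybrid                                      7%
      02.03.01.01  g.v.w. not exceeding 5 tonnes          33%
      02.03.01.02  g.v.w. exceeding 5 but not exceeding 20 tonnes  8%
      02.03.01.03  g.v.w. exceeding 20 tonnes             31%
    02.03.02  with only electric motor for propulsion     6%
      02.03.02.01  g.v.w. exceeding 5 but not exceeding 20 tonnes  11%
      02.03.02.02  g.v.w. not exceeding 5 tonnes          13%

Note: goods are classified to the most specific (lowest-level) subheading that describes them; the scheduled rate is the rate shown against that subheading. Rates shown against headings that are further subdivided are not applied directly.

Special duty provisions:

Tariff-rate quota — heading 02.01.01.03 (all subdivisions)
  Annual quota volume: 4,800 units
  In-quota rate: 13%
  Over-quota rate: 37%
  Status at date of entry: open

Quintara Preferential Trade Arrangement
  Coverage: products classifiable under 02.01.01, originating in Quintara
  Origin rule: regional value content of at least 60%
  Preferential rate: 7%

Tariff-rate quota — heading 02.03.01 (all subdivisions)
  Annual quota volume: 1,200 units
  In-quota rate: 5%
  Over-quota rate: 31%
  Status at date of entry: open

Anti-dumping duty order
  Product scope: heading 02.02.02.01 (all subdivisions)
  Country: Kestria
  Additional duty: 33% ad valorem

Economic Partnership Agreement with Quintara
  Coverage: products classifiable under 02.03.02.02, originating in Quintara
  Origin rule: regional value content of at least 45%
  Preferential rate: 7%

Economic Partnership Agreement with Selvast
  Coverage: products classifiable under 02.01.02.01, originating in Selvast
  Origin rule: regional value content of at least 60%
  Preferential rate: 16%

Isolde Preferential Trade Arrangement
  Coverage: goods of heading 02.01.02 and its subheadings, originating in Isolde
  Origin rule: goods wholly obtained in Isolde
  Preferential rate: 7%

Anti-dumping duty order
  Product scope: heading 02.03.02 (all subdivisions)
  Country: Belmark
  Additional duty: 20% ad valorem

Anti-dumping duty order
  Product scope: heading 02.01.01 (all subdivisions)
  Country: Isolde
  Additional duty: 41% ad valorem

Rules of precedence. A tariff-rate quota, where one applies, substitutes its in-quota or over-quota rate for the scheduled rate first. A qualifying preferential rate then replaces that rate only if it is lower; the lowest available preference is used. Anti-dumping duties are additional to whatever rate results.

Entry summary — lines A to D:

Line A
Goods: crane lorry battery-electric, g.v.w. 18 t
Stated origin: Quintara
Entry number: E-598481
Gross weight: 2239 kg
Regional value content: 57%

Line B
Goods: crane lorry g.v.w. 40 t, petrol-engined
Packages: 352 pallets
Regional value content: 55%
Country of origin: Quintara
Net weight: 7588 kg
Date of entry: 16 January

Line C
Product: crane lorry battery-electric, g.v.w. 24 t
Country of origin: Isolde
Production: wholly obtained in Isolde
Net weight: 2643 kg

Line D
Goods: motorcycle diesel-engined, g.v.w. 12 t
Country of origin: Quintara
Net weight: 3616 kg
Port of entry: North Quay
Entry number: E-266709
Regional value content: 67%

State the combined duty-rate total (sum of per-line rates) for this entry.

61%

Line A: crane lorry → 02.01; battery-electric → 02.01.02; g.v.w. 18 t → 02.01.02.01. Scheduled 31%. Quintara agreement on 02.01.01: 02.01.02.01 not covered; Quintara agreement on 02.03.02.02: 02.01.02.01 not covered. → 31%.
Line B: crane lorry → 02.01; petrol-engined → 02.01.01; g.v.w. 40 t → 02.01.01.01. Scheduled 3%. Quintara agreement on 02.01.01: RVC < 60%; Quintara agreement on 02.03.02.02: 02.01.01.01 not covered. → 3%.
Line C: crane lorry → 02.01; battery-electric → 02.01.02; g.v.w. 24 t → 02.01.02.02. Scheduled 36%. Isolde agreement on 02.01.02: wholly obtained → 7% available; preferential 7%. → 7%.
Line D: motorcycle → 02.02; diesel-engined → 02.02.01; g.v.w. 12 t → 02.02.01.02. Scheduled 20%. Quintara agreement on 02.01.01: 02.02.01.02 not covered; Quintara agreement on 02.03.02.02: 02.02.01.02 not covered. → 20%.
Sum: 31% + 3% + 7% + 20% = 61%.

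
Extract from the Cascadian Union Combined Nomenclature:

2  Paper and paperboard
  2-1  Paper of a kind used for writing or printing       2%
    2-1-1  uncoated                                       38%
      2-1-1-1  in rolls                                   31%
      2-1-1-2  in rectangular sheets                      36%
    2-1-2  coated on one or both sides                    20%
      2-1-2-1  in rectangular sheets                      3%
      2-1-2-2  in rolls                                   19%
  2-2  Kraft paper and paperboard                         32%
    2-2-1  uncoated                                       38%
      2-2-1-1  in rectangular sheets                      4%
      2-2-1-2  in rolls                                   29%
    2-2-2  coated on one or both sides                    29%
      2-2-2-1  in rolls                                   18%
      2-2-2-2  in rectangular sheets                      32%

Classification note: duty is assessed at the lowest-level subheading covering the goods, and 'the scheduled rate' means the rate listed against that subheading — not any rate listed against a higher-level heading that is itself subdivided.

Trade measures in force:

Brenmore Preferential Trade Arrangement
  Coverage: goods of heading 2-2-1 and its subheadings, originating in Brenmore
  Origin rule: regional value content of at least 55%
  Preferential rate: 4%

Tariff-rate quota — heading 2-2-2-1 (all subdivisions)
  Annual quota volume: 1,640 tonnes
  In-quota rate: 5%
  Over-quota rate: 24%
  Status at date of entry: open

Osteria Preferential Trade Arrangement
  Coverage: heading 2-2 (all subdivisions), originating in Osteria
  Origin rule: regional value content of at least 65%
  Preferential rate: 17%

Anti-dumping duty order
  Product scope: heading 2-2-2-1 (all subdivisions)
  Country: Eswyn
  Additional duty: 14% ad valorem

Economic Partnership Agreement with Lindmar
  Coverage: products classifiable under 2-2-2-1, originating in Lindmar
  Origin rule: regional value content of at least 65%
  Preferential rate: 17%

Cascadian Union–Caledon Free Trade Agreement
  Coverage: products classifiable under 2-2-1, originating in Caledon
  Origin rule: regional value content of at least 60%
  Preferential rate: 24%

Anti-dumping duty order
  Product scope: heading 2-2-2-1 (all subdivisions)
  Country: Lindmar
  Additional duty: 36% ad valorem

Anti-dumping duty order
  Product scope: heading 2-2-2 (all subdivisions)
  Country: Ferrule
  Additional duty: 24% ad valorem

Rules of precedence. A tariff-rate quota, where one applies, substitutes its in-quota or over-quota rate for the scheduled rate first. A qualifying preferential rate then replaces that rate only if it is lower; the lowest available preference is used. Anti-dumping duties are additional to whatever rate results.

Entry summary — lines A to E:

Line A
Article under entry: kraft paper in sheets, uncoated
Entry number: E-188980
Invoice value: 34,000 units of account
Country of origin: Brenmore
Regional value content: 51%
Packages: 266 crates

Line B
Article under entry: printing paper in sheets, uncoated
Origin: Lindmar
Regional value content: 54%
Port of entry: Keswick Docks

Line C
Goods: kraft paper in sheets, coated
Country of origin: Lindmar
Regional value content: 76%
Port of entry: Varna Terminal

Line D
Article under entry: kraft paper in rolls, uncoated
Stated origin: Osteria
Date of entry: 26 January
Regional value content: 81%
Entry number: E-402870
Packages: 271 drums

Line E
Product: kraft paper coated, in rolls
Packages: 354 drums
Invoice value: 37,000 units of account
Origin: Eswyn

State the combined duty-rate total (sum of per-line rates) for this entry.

Line A: kraft paper → 2-2; uncoated → 2-2-1; in sheets → 2-2-1-1. Scheduled 4%. Brenmore agreement on 2-2-1: RVC < 55%. → 4%.
Line B: printing paper → 2-1; uncoated → 2-1-1; in sheets → 2-1-1-2. Scheduled 36%. Lindmar agreement on 2-2-2-1: 2-1-1-2 not covered. → 36%.
Line C: kraft paper → 2-2; coated → 2-2-2; in sheets → 2-2-2-2. Scheduled 32%. Lindmar agreement on 2-2-2-1: 2-2-2-2 not covered. → 32%.
Line D: kraft paper → 2-2; uncoated → 2-2-1; in rolls → 2-2-1-2. Scheduled 29%. Osteria agreement on 2-2: RVC ≥ 65% → 17% available; preferential 17%. → 17%.
Line E: kraft paper → 2-2; coated → 2-2-2; in rolls → 2-2-2-1. Scheduled 18%. quota on 2-2-2-1 open → in-quota 5%; anti-dumping (Eswyn, 2-2-2-1): +14%; total 5% + 14% = 19%. → 19%.
Sum: 4% + 36% + 32% + 17% + 19% = 108%.

108%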